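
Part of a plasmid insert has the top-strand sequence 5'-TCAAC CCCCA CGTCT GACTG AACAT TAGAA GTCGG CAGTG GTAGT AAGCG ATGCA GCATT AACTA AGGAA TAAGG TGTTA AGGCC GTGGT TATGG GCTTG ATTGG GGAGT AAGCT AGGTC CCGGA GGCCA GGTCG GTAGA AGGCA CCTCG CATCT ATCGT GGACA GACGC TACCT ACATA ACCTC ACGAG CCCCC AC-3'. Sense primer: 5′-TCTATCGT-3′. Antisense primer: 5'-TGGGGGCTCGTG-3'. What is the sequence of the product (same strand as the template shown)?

5'-TCTATCGTGGACAGACGCTACCTACATAACCTCACGAGCCCCCA-3'

The forward primer matches the template at positions 153–160.
Reverse complement of the reverse primer: CACGAGCCCCCA. This occurs on the top strand at positions 185–196.
The product is the template from position 153 through 196 (44 bp).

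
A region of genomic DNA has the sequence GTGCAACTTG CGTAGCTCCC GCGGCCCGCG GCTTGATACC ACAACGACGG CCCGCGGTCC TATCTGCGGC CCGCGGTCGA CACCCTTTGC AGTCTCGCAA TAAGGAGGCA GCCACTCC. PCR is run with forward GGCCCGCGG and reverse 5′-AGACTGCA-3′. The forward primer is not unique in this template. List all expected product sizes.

The forward primer GGCCCGCGG matches the top strand at positions 23–31, 49–57, 68–76.
The reverse primer's reverse complement is TGCAGTCT, matching at positions 88–95.
Each forward site pairs with the reverse site to give a product ending at position 95: sizes 73, 47, 28 bp.

73 bp, 47 bp, 28 bp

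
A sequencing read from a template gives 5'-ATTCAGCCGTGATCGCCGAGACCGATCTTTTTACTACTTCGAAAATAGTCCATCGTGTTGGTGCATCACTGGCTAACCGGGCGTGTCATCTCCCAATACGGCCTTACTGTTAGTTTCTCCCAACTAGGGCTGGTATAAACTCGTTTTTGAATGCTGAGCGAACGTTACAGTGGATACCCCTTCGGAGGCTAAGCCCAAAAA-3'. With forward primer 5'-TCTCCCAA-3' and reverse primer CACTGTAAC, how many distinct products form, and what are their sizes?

The forward primer TCTCCCAA matches the top strand at positions 89–96, 116–123.
The reverse primer's reverse complement is GTTACAGTG, matching at positions 164–172.
Each forward site pairs with the reverse site to give a product ending at position 172: sizes 84, 57 bp.

Two products: 84 bp, 57 bp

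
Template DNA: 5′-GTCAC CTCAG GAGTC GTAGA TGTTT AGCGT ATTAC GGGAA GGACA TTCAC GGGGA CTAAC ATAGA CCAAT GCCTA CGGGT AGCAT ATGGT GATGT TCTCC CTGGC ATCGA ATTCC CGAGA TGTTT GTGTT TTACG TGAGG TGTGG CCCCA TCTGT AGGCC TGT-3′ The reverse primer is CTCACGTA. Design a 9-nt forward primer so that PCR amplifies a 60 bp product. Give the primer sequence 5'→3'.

5'-TAGCATATG-3'

The reverse primer's reverse complement TACGTGAG matches the template at positions 132–139, so the product ends at position 139.
A 60 bp product then starts at position 139 − 60 + 1 = 80.
The forward primer is identical to the top strand there: TAGCATATG.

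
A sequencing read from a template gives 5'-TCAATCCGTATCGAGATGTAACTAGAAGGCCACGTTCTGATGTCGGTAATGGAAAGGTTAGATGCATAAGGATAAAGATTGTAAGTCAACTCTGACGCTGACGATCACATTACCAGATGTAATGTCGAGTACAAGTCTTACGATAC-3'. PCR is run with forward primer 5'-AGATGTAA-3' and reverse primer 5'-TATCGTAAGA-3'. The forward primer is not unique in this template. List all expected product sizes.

The forward primer AGATGTAA matches the top strand at positions 14–21, 115–122.
The reverse primer's reverse complement is TCTTACGATA, matching at positions 136–145.
Each forward site pairs with the reverse site to give a product ending at position 145: sizes 132, 31 bp.

132 bp, 31 bp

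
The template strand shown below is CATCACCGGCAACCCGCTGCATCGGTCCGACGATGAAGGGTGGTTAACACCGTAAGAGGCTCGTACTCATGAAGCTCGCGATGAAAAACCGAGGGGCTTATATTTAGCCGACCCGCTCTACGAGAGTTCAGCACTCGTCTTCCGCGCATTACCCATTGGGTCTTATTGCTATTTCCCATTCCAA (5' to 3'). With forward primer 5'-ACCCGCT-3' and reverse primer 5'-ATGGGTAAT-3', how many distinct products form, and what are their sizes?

The forward primer ACCCGCT matches the top strand at positions 12–18, 111–117.
The reverse primer's reverse complement is ATTACCCAT, matching at positions 148–156.
Each forward site pairs with the reverse site to give a product ending at position 156: sizes 145, 46 bp.

Two products: 145 bp, 46 bp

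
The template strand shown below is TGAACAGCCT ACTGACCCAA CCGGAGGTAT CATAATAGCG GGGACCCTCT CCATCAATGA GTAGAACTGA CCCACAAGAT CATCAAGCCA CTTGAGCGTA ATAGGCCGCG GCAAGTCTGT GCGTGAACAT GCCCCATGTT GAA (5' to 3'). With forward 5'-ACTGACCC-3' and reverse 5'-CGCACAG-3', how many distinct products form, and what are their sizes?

The forward primer ACTGACCC matches the top strand at positions 11–18, 66–73.
The reverse primer's reverse complement is CTGTGCG, matching at positions 117–123.
Each forward site pairs with the reverse site to give a product ending at position 123: sizes 113, 58 bp.

Two products: 113 bp, 58 bp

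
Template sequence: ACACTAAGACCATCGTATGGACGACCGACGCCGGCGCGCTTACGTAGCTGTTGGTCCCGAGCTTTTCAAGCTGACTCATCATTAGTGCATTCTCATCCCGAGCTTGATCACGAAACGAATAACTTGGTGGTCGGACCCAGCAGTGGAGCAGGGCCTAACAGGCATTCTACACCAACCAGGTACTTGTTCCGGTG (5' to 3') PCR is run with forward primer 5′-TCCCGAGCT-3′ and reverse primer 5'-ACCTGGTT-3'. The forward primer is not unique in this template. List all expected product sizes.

127 bp, 86 bp

The forward primer TCCCGAGCT matches the top strand at positions 55–63, 96–104.
The reverse primer's reverse complement is AACCAGGT, matching at positions 174–181.
Each forward site pairs with the reverse site to give a product ending at position 181: sizes 127, 86 bp.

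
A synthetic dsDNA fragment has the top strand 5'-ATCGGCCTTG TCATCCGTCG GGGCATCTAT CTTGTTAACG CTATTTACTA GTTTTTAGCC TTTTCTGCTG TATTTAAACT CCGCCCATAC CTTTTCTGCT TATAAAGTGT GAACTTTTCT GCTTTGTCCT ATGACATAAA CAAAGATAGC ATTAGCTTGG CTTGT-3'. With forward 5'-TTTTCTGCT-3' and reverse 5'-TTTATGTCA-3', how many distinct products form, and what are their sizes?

Three products: 80 bp, 49 bp, 26 bp

The forward primer TTTTCTGCT matches the top strand at positions 61–69, 92–100, 115–123.
The reverse primer's reverse complement is TGACATAAA, matching at positions 132–140.
Each forward site pairs with the reverse site to give a product ending at position 140: sizes 80, 49, 26 bp.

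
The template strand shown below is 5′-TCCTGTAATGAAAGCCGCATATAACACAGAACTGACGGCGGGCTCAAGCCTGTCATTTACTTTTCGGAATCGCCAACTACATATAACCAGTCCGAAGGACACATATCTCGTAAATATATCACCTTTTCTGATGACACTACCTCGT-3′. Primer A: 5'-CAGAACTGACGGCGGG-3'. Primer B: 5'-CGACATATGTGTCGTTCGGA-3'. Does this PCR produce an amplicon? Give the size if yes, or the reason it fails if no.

Primer B (CGACATATGTGTCGTTCGGA) does not match the top strand, and its reverse complement TCCGAACGACACATATGTCG does not match either.
With no annealing site for primer B, no amplification occurs.

No product — primer B has no binding site in the template.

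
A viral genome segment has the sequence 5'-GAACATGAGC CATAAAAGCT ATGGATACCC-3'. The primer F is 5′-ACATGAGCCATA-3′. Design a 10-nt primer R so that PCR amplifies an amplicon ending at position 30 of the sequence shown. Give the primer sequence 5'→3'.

5'-GGGTATCCAT-3'

The forward primer binds at positions 3–14; the product's 3' end on the top strand is position 30.
The reverse primer anneals to the top strand over positions 21–30, i.e. to ATGGATACCC.
Its sequence written 5'→3' is the reverse complement: GGGTATCCAT.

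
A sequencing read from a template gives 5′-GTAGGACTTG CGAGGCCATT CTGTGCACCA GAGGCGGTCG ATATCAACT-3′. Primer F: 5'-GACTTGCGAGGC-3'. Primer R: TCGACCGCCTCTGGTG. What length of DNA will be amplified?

Scanning the template, GACTTGCGAGGC occurs at positions 5–16; this primer anneals to the bottom strand there with its 3' end pointing downstream.
Taking the reverse complement of TCGACCGCCTCTGGTG gives CACCAGAGGCGGTCGA, found at positions 26–41 on the template; the primer anneals here to the top strand with its 3' end pointing upstream.
Amplicon spans positions 5–41: 37 bp.

37 bp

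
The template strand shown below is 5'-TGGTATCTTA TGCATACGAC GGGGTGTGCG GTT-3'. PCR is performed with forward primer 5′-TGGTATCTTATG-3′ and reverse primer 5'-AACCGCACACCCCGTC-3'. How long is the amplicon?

33 bp

Scanning the template, TGGTATCTTATG occurs at positions 1–12; this primer anneals to the bottom strand there with its 3' end pointing downstream.
Taking the reverse complement of AACCGCACACCCCGTC gives GACGGGGTGTGCGGTT, found at positions 18–33 on the template; the primer anneals here to the top strand with its 3' end pointing upstream.
Product length = (reverse-primer end) − (forward-primer start) + 1 = 33 − 1 + 1 = 33 bp.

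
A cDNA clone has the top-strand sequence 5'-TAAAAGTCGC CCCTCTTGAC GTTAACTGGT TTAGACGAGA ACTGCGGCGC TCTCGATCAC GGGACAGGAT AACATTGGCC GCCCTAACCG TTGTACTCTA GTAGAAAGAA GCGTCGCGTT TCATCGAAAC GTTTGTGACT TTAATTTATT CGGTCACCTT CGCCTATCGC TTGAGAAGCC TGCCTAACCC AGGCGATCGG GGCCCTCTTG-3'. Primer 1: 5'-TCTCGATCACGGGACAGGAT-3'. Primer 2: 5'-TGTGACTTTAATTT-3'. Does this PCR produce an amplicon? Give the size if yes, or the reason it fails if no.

Primer 1 (TCTCGATCACGGGACAGGAT) matches the top strand at positions 51–70 (3' end points downstream).
Primer 2 (TGTGACTTTAATTT) also matches the top strand directly, at positions 134–147 — its reverse complement AAATTAAAGTCACA is not present.
Both primers anneal to the bottom strand with 3' ends pointing the same way, so neither can prime synthesis back toward the other.

No product — both primers anneal to the same strand and extend in the same direction.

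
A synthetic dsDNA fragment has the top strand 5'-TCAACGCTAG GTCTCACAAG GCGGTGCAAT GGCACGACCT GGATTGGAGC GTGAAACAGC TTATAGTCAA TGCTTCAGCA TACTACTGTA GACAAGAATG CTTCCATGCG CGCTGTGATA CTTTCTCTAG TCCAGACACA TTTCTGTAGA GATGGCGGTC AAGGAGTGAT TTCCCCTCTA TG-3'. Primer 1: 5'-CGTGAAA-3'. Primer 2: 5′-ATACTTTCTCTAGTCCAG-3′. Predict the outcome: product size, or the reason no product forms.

No product — both primers anneal to the same strand and extend in the same direction.

Primer 1 (CGTGAAA) matches the top strand at positions 50–56 (3' end points downstream).
Primer 2 (ATACTTTCTCTAGTCCAG) also matches the top strand directly, at positions 118–135 — its reverse complement CTGGACTAGAGAAAGTAT is not present.
Both primers anneal to the bottom strand with 3' ends pointing the same way, so neither can prime synthesis back toward the other.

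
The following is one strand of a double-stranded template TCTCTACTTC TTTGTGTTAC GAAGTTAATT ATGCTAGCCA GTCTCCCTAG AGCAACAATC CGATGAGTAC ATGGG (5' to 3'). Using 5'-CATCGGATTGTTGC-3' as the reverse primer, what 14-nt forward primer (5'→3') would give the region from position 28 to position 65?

The reverse primer's reverse complement GCAACAATCCGATG matches the template at positions 52–65; the product starts at position 28.
The forward primer is identical to the top strand over positions 28–41: ATTATGCTAGCCAG.

5'-ATTATGCTAGCCAG-3'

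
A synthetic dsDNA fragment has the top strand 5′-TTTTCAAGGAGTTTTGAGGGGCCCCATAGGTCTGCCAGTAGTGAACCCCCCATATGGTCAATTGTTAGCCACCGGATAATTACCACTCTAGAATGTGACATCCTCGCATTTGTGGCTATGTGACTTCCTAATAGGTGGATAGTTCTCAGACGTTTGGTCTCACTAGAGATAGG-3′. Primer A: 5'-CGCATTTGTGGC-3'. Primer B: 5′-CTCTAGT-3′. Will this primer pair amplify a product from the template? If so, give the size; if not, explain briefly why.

Primer A (CGCATTTGTGGC) matches the top strand at positions 105–116; it acts as a forward primer.
Primer B's reverse complement is ACTAGAG, matching the top strand at positions 162–168; it acts as a reverse primer.
The 3' ends face each other across positions 105–168, giving a 64 bp product.

Yes — a 64 bp product.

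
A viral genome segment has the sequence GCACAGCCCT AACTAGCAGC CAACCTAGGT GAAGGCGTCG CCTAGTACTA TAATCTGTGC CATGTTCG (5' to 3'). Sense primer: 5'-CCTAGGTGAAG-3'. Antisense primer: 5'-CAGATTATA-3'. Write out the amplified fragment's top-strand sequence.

Scanning the template, CCTAGGTGAAG occurs at positions 24–34; this primer anneals to the bottom strand there with its 3' end pointing downstream.
Reverse complement of the reverse primer: TATAATCTG. This occurs on the top strand at positions 49–57.
The product is the template from position 24 through 57 (34 bp).

5'-CCTAGGTGAAGGCGTCGCCTAGTACTATAATCTG-3'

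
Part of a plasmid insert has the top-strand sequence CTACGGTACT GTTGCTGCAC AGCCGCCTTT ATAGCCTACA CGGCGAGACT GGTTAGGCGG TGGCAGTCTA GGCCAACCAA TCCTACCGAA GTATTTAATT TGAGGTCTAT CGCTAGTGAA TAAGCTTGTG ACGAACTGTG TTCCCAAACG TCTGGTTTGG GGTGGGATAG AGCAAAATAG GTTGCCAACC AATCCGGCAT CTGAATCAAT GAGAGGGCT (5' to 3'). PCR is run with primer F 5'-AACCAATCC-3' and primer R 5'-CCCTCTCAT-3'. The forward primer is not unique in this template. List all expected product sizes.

The forward primer AACCAATCC matches the top strand at positions 75–83, 187–195.
The reverse primer's reverse complement is ATGAGAGGG, matching at positions 209–217.
Each forward site pairs with the reverse site to give a product ending at position 217: sizes 143, 31 bp.

143 bp, 31 bp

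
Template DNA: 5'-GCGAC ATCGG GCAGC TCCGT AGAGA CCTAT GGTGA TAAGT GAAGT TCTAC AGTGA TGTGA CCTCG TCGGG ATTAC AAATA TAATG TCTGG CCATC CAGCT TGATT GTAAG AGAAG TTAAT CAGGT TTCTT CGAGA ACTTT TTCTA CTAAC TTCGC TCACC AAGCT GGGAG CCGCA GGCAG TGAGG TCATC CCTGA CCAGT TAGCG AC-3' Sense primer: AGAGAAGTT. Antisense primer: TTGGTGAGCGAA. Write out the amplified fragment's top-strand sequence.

Scanning the template, AGAGAAGTT occurs at positions 109–117; this primer anneals to the bottom strand there with its 3' end pointing downstream.
Taking the reverse complement of TTGGTGAGCGAA gives TTCGCTCACCAA, found at positions 151–162 on the template; the primer anneals here to the top strand with its 3' end pointing upstream.
The product is the template from position 109 through 162 (54 bp).

5'-AGAGAAGTTAATCAGGTTTCTTCGAGAACTTTTTCTACTAACTTCGCTCACCAA-3'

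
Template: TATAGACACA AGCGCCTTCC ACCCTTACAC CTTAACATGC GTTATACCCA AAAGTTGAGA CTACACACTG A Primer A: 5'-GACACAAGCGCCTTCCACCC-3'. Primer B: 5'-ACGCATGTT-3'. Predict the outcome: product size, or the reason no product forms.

Primer A (GACACAAGCGCCTTCCACCC) matches the top strand at positions 5–24; it acts as a forward primer.
Primer B's reverse complement is AACATGCGT, matching the top strand at positions 34–42; it acts as a reverse primer.
The 3' ends face each other across positions 5–42, giving a 38 bp product.

Yes — a 38 bp product.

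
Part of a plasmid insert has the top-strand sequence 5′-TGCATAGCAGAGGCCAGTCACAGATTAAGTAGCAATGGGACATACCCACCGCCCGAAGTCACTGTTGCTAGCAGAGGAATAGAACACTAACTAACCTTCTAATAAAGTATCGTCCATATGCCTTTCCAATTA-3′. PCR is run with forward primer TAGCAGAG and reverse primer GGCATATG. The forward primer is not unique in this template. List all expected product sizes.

118 bp, 54 bp

The forward primer TAGCAGAG matches the top strand at positions 5–12, 69–76.
The reverse primer's reverse complement is CATATGCC, matching at positions 115–122.
Each forward site pairs with the reverse site to give a product ending at position 122: sizes 118, 54 bp.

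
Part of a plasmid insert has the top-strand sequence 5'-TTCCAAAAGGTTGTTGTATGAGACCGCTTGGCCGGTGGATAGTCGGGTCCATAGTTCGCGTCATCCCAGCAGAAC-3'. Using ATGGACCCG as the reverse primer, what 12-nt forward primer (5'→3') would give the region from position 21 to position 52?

The reverse primer's reverse complement CGGGTCCAT matches the template at positions 44–52; the product starts at position 21.
The forward primer is identical to the top strand over positions 21–32: AGACCGCTTGGC.

5'-AGACCGCTTGGC-3'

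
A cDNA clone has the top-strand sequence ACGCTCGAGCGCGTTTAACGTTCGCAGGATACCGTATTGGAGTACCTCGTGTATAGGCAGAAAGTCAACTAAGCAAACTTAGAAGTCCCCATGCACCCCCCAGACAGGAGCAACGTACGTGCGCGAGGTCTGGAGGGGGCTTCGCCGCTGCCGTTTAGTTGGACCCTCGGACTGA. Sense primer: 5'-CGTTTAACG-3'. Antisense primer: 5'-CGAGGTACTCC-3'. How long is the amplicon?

The forward primer matches the template at positions 12–20.
Taking the reverse complement of CGAGGTACTCC gives GGAGTACCTCG, found at positions 39–49 on the template; the primer anneals here to the top strand with its 3' end pointing upstream.
Product length = (reverse-primer end) − (forward-primer start) + 1 = 49 − 12 + 1 = 38 bp.

38 bp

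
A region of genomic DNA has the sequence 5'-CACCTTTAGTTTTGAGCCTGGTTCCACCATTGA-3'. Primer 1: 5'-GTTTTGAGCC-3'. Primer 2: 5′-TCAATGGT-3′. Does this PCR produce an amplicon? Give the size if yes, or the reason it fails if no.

Yes — a 25 bp product.

Primer 1 (GTTTTGAGCC) matches the top strand at positions 9–18; it acts as a forward primer.
Primer 2's reverse complement is ACCATTGA, matching the top strand at positions 26–33; it acts as a reverse primer.
The 3' ends face each other across positions 9–33, giving a 25 bp product.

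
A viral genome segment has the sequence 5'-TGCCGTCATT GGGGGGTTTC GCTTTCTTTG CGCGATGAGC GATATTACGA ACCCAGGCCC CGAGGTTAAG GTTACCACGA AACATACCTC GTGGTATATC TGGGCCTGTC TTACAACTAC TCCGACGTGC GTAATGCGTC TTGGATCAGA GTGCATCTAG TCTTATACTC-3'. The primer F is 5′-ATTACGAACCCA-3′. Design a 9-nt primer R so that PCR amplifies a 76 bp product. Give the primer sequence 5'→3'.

5'-TAGTTGTAA-3'

The forward primer binds at positions 44–55, so a 76 bp product ends at position 44 + 76 − 1 = 119.
The reverse primer anneals to the top strand over positions 111–119, i.e. to TTACAACTA.
Its sequence written 5'→3' is the reverse complement: TAGTTGTAA.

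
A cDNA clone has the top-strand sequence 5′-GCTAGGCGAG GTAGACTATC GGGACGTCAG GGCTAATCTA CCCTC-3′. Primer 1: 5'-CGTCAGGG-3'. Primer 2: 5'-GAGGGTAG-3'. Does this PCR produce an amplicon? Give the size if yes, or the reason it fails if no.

Primer 1 (CGTCAGGG) matches the top strand at positions 25–32; it acts as a forward primer.
Primer 2's reverse complement is CTACCCTC, matching the top strand at positions 38–45; it acts as a reverse primer.
The 3' ends face each other across positions 25–45, giving a 21 bp product.

Yes — a 21 bp product.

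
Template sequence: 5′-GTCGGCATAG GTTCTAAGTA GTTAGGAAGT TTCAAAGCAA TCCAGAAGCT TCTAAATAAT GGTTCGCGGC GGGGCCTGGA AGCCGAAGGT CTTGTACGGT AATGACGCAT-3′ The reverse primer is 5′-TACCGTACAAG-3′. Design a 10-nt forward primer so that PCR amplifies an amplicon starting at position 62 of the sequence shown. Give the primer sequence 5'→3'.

The reverse primer's reverse complement CTTGTACGGTA matches the template at positions 91–101; the product starts at position 62.
The forward primer is identical to the top strand over positions 62–71: GTTCGCGGCG.

5'-GTTCGCGGCG-3'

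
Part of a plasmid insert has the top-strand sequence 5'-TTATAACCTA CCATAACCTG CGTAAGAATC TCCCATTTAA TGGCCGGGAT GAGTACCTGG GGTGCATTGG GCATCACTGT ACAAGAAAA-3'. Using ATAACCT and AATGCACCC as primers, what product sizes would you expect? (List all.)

The forward primer ATAACCT matches the top strand at positions 3–9, 13–19.
The reverse primer's reverse complement is GGGTGCATT, matching at positions 60–68.
Each forward site pairs with the reverse site to give a product ending at position 68: sizes 66, 56 bp.

66 bp, 56 bp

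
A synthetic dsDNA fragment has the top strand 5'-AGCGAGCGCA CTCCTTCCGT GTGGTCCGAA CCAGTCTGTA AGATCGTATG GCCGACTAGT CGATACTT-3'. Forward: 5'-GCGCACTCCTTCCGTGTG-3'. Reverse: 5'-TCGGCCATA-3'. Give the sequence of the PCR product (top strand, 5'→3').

The forward primer matches the template at positions 6–23.
The reverse primer's reverse complement is TATGGCCGA, which matches the template at positions 47–55.
The product is the template from position 6 through 55 (50 bp).

5'-GCGCACTCCTTCCGTGTGGTCCGAACCAGTCTGTAAGATCGTATGGCCGA-3'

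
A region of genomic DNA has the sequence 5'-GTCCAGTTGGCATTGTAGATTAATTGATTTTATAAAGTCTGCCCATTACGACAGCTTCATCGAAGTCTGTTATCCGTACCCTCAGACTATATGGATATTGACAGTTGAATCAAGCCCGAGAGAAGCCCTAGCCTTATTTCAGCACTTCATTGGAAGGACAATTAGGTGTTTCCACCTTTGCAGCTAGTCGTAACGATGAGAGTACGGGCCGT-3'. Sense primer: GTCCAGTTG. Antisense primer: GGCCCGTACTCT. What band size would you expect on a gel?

210 bp

Scanning the template, GTCCAGTTG occurs at positions 1–9; this primer anneals to the bottom strand there with its 3' end pointing downstream.
Reverse complement of the reverse primer: AGAGTACGGGCC. This occurs on the top strand at positions 199–210.
The product runs from position 1 to position 210, so its length is 210 − 1 + 1 = 210 bp.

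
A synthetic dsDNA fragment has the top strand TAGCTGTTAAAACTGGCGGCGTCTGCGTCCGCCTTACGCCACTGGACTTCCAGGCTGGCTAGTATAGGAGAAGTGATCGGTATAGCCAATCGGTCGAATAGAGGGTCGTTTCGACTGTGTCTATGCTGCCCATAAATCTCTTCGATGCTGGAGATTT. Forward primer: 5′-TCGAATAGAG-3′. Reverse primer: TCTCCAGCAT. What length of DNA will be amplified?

Forward primer TCGAATAGAG is found on the top strand at positions 94–103.
Reverse complement of the reverse primer: ATGCTGGAGA. This occurs on the top strand at positions 145–154.
Product length = (reverse-primer end) − (forward-primer start) + 1 = 154 − 94 + 1 = 61 bp.

61 bp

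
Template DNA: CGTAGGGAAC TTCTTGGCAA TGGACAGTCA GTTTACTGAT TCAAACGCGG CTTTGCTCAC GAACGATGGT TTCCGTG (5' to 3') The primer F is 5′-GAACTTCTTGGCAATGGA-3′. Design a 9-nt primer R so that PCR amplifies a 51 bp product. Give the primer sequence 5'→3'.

5'-AGCAAAGCC-3'

The forward primer binds at positions 7–24, so a 51 bp product ends at position 7 + 51 − 1 = 57.
The reverse primer anneals to the top strand over positions 49–57, i.e. to GGCTTTGCT.
Its sequence written 5'→3' is the reverse complement: AGCAAAGCC.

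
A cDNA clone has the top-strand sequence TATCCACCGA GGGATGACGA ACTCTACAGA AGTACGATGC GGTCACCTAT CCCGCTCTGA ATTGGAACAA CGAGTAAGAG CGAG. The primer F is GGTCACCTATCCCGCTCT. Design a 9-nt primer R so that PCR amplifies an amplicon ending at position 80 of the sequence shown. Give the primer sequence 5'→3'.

5'-CTCTTACTC-3'

The forward primer binds at positions 41–58; the product's 3' end on the top strand is position 80.
The reverse primer anneals to the top strand over positions 72–80, i.e. to GAGTAAGAG.
Its sequence written 5'→3' is the reverse complement: CTCTTACTC.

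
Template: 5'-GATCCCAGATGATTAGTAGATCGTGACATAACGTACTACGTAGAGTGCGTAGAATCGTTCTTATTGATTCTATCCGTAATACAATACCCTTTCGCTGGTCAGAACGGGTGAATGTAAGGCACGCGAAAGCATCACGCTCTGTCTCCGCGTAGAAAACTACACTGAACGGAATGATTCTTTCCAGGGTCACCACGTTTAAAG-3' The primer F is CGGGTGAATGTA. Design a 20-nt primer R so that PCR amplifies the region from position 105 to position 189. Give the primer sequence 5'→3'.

The product's 3' end on the top strand is position 189.
The reverse primer anneals to the top strand over positions 170–189, i.e. to AATGATTCTTTCCAGGGTCA.
Its sequence written 5'→3' is the reverse complement: TGACCCTGGAAAGAATCATT.

5'-TGACCCTGGAAAGAATCATT-3'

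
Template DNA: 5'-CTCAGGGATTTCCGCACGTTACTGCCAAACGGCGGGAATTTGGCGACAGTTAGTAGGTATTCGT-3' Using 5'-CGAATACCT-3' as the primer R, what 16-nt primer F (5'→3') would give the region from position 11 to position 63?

5'-TCCGCACGTTACTGCC-3'

The reverse primer's reverse complement AGGTATTCG matches the template at positions 55–63; the product starts at position 11.
The forward primer is identical to the top strand over positions 11–26: TCCGCACGTTACTGCC.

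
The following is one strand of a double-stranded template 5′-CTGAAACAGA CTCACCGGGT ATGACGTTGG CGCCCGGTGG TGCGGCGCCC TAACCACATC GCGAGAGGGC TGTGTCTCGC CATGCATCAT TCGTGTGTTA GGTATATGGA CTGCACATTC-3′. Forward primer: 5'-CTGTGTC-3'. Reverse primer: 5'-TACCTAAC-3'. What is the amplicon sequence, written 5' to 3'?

The forward primer matches the template at positions 70–76.
Taking the reverse complement of TACCTAAC gives GTTAGGTA, found at positions 97–104 on the template; the primer anneals here to the top strand with its 3' end pointing upstream.
The product is the template from position 70 through 104 (35 bp).

5'-CTGTGTCTCGCCATGCATCATTCGTGTGTTAGGTA-3'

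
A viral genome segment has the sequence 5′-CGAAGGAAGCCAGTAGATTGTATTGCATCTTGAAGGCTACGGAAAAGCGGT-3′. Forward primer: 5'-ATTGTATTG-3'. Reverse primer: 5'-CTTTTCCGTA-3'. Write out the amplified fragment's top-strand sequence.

5'-ATTGTATTGCATCTTGAAGGCTACGGAAAAG-3'

Forward primer ATTGTATTG is found on the top strand at positions 17–25.
The reverse primer's reverse complement is TACGGAAAAG, which matches the template at positions 38–47.
The product is the template from position 17 through 47 (31 bp).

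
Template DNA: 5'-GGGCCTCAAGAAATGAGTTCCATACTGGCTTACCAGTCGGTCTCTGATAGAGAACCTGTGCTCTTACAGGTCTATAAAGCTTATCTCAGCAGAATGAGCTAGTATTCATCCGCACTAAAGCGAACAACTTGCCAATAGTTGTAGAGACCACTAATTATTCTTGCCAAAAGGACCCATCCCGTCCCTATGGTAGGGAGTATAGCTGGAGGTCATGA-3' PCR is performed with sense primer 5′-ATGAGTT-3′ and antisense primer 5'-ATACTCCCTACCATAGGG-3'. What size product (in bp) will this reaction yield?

Scanning the template, ATGAGTT occurs at positions 13–19; this primer anneals to the bottom strand there with its 3' end pointing downstream.
The reverse primer's reverse complement is CCCTATGGTAGGGAGTAT, which matches the template at positions 183–200.
The product runs from position 13 to position 200, so its length is 200 − 13 + 1 = 188 bp.

188 bp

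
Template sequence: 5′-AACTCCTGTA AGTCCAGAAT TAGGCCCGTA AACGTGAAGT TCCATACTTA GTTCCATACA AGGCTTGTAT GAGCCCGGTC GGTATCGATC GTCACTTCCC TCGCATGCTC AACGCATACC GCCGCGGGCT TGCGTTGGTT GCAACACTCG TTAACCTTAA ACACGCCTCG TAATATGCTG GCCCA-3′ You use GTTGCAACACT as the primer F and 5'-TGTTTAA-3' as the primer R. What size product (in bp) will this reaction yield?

Forward primer GTTGCAACACT is found on the top strand at positions 138–148.
Reverse complement of the reverse primer: TTAAACA. This occurs on the top strand at positions 157–163.
Product length = (reverse-primer end) − (forward-primer start) + 1 = 163 − 138 + 1 = 26 bp.

26 bp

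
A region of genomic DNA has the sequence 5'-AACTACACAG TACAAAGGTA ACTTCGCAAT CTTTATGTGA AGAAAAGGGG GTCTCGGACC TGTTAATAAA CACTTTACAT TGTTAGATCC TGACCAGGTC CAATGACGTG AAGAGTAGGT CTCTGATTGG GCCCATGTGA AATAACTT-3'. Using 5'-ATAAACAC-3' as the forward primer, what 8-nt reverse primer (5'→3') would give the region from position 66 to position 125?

5'-CAGAGACC-3'

The product's 3' end on the top strand is position 125.
The reverse primer anneals to the top strand over positions 118–125, i.e. to GGTCTCTG.
Its sequence written 5'→3' is the reverse complement: CAGAGACC.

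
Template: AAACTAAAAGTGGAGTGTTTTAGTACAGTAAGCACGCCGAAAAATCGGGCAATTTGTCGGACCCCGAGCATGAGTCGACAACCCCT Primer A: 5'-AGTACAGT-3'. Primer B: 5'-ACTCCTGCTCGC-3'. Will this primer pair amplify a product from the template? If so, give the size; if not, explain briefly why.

No product — primer B has no binding site in the template.

Primer B (ACTCCTGCTCGC) does not match the top strand, and its reverse complement GCGAGCAGGAGT does not match either.
With no annealing site for primer B, no amplification occurs.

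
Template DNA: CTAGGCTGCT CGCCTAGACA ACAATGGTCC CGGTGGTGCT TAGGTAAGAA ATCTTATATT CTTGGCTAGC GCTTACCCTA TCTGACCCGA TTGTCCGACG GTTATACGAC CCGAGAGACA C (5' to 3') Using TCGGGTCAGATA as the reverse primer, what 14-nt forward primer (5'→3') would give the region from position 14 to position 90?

The reverse primer's reverse complement TATCTGACCCGA matches the template at positions 79–90; the product starts at position 14.
The forward primer is identical to the top strand over positions 14–27: CTAGACAACAATGG.

5'-CTAGACAACAATGG-3'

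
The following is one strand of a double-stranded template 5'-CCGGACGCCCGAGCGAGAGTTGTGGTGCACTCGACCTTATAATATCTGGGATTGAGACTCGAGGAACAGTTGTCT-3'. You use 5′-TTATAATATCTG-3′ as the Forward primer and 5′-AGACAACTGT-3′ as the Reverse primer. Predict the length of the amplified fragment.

Forward primer TTATAATATCTG is found on the top strand at positions 37–48.
The reverse primer's reverse complement is ACAGTTGTCT, which matches the template at positions 66–75.
The product runs from position 37 to position 75, so its length is 75 − 37 + 1 = 39 bp.

39 bp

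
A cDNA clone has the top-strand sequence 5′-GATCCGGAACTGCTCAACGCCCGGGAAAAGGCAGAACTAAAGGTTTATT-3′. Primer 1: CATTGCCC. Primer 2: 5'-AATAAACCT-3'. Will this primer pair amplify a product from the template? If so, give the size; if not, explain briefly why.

No product — primer 1 has no binding site in the template.

Primer 1 (CATTGCCC) does not match the top strand, and its reverse complement GGGCAATG does not match either.
With no annealing site for primer 1, no amplification occurs.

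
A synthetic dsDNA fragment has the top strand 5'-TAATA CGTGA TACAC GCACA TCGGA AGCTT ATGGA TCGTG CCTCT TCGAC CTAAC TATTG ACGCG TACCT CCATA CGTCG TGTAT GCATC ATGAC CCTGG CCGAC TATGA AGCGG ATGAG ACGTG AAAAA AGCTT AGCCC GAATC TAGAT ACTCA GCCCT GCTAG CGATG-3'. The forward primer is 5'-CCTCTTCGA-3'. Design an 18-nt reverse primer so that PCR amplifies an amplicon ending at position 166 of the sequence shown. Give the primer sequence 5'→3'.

The forward primer binds at positions 41–49; the product's 3' end on the top strand is position 166.
The reverse primer anneals to the top strand over positions 149–166, i.e. to ATACTCAGCCCTGCTAGC.
Its sequence written 5'→3' is the reverse complement: GCTAGCAGGGCTGAGTAT.

5'-GCTAGCAGGGCTGAGTAT-3'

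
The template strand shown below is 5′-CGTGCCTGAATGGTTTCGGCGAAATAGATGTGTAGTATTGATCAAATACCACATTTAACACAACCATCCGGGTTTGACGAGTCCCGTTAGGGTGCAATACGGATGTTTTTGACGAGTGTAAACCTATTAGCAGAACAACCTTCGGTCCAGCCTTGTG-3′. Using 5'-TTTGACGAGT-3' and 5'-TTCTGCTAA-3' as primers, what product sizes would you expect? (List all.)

The forward primer TTTGACGAGT matches the top strand at positions 73–82, 108–117.
The reverse primer's reverse complement is TTAGCAGAA, matching at positions 127–135.
Each forward site pairs with the reverse site to give a product ending at position 135: sizes 63, 28 bp.

63 bp, 28 bp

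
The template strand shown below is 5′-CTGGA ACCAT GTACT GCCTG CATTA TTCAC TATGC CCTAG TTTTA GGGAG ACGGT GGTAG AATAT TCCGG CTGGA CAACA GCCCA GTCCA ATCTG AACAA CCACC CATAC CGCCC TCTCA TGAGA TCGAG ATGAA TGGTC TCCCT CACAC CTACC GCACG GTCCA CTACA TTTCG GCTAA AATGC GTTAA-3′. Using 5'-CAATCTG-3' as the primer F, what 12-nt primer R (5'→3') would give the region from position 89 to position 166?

The product's 3' end on the top strand is position 166.
The reverse primer anneals to the top strand over positions 155–166, i.e. to CGCACGGTCCAC.
Its sequence written 5'→3' is the reverse complement: GTGGACCGTGCG.

5'-GTGGACCGTGCG-3'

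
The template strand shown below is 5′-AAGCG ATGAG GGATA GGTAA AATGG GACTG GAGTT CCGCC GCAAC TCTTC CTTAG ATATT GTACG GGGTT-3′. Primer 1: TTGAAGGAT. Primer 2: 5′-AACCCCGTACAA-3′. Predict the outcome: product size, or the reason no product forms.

No product — primer 1 has no binding site in the template.

Primer 1 (TTGAAGGAT) does not match the top strand, and its reverse complement ATCCTTCAA does not match either.
With no annealing site for primer 1, no amplification occurs.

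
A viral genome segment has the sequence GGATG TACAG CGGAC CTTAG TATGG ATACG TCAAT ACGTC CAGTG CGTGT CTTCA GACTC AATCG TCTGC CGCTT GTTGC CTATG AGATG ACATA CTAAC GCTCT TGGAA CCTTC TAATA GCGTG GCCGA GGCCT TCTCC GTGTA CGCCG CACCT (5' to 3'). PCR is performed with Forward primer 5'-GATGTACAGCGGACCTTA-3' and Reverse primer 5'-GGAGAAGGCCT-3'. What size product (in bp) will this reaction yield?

The forward primer matches the template at positions 2–19.
Reverse complement of the reverse primer: AGGCCTTCTCC. This occurs on the top strand at positions 130–140.
Product length = (reverse-primer end) − (forward-primer start) + 1 = 140 − 2 + 1 = 139 bp.

139 bp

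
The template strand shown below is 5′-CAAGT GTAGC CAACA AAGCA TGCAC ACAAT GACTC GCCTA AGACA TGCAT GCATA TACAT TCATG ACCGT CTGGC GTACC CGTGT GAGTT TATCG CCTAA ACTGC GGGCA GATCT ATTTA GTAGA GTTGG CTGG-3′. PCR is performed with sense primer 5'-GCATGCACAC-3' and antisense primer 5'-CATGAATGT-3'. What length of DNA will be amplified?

Forward primer GCATGCACAC is found on the top strand at positions 18–27.
Taking the reverse complement of CATGAATGT gives ACATTCATG, found at positions 57–65 on the template; the primer anneals here to the top strand with its 3' end pointing upstream.
Amplicon spans positions 18–65: 48 bp.

48 bp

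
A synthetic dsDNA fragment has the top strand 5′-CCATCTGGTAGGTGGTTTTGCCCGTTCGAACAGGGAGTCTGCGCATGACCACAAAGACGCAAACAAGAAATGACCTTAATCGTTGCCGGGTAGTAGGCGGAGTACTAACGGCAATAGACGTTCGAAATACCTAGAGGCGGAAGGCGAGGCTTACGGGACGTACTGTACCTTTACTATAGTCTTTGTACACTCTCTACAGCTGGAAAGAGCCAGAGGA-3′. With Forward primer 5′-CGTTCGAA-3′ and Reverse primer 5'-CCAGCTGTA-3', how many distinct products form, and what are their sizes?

The forward primer CGTTCGAA matches the top strand at positions 23–30, 119–126.
The reverse primer's reverse complement is TACAGCTGG, matching at positions 195–203.
Each forward site pairs with the reverse site to give a product ending at position 203: sizes 181, 85 bp.

Two products: 181 bp, 85 bp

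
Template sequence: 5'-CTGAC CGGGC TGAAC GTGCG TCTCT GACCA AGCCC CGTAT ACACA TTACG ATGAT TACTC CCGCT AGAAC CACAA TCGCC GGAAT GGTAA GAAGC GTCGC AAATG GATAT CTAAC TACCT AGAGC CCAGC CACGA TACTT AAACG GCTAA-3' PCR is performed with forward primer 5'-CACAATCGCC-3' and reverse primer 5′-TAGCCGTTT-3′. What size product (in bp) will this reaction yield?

79 bp

The forward primer matches the template at positions 71–80.
Taking the reverse complement of TAGCCGTTT gives AAACGGCTA, found at positions 141–149 on the template; the primer anneals here to the top strand with its 3' end pointing upstream.
Product length = (reverse-primer end) − (forward-primer start) + 1 = 149 − 71 + 1 = 79 bp.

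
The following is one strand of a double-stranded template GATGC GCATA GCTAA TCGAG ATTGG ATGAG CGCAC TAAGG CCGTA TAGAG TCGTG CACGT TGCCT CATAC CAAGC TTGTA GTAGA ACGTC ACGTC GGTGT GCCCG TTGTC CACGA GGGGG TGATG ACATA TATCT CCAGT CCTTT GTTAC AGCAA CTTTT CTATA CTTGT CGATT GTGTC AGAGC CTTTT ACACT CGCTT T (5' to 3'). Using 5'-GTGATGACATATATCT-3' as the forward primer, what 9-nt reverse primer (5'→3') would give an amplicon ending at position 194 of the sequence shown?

5'-GTGTAAAAG-3'

The forward primer binds at positions 120–135; the product's 3' end on the top strand is position 194.
The reverse primer anneals to the top strand over positions 186–194, i.e. to CTTTTACAC.
Its sequence written 5'→3' is the reverse complement: GTGTAAAAG.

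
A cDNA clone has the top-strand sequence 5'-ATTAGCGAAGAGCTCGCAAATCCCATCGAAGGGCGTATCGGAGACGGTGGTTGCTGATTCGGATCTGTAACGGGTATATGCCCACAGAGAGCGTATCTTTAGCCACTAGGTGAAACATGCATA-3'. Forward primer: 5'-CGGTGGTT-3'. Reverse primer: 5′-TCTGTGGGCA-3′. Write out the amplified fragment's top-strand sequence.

5'-CGGTGGTTGCTGATTCGGATCTGTAACGGGTATATGCCCACAGA-3'

Scanning the template, CGGTGGTT occurs at positions 45–52; this primer anneals to the bottom strand there with its 3' end pointing downstream.
Taking the reverse complement of TCTGTGGGCA gives TGCCCACAGA, found at positions 79–88 on the template; the primer anneals here to the top strand with its 3' end pointing upstream.
The product is the template from position 45 through 88 (44 bp).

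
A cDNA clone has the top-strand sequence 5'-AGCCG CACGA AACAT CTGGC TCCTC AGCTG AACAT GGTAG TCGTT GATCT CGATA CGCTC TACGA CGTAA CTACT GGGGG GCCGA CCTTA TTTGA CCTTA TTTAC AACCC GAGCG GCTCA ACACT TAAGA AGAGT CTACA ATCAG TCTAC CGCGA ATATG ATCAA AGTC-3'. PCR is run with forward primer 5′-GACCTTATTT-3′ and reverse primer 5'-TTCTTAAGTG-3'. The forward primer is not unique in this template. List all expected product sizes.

The forward primer GACCTTATTT matches the top strand at positions 84–93, 94–103.
The reverse primer's reverse complement is CACTTAAGAA, matching at positions 122–131.
Each forward site pairs with the reverse site to give a product ending at position 131: sizes 48, 38 bp.

48 bp, 38 bp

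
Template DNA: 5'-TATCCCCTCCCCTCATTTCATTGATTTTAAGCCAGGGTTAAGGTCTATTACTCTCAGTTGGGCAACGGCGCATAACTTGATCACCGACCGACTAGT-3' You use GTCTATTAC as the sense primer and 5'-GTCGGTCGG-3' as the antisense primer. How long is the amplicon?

50 bp

Scanning the template, GTCTATTAC occurs at positions 43–51; this primer anneals to the bottom strand there with its 3' end pointing downstream.
The reverse primer's reverse complement is CCGACCGAC, which matches the template at positions 84–92.
Product length = (reverse-primer end) − (forward-primer start) + 1 = 92 − 43 + 1 = 50 bp.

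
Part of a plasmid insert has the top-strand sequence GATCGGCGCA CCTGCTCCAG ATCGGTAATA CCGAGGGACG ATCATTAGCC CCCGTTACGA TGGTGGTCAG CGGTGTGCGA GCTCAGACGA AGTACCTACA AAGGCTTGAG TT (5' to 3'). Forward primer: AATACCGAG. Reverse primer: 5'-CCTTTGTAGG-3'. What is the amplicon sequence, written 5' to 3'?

Scanning the template, AATACCGAG occurs at positions 27–35; this primer anneals to the bottom strand there with its 3' end pointing downstream.
Reverse complement of the reverse primer: CCTACAAAGG. This occurs on the top strand at positions 95–104.
The product is the template from position 27 through 104 (78 bp).

5'-AATACCGAGGGACGATCATTAGCCCCCGTTACGATGGTGGTCAGCGGTGTGCGAGCTCAGACGAAGTACCTACAAAGG-3'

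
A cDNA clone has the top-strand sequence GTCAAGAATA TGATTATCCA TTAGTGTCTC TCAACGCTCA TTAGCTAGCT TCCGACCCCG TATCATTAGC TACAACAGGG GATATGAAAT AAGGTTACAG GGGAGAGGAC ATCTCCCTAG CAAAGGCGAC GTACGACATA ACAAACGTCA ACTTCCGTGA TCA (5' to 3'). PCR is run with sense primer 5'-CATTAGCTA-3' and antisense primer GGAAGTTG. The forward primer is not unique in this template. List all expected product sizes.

The forward primer CATTAGCTA matches the top strand at positions 39–47, 64–72.
The reverse primer's reverse complement is CAACTTCC, matching at positions 149–156.
Each forward site pairs with the reverse site to give a product ending at position 156: sizes 118, 93 bp.

118 bp, 93 bp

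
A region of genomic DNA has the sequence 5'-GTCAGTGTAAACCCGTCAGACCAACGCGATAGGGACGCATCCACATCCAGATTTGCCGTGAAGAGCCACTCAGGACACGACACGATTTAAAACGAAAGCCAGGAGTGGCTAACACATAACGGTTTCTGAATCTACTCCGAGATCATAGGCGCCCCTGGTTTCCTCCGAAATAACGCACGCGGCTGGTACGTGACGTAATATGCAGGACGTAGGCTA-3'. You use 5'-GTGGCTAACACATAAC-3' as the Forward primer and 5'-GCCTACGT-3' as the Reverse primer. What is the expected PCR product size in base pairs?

110 bp

Scanning the template, GTGGCTAACACATAAC occurs at positions 105–120; this primer anneals to the bottom strand there with its 3' end pointing downstream.
The reverse primer's reverse complement is ACGTAGGC, which matches the template at positions 207–214.
Product length = (reverse-primer end) − (forward-primer start) + 1 = 214 − 105 + 1 = 110 bp.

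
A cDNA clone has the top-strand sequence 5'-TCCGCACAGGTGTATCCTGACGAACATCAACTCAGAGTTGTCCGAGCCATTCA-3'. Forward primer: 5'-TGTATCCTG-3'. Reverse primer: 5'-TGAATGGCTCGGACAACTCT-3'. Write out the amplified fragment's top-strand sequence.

Forward primer TGTATCCTG is found on the top strand at positions 11–19.
Taking the reverse complement of TGAATGGCTCGGACAACTCT gives AGAGTTGTCCGAGCCATTCA, found at positions 34–53 on the template; the primer anneals here to the top strand with its 3' end pointing upstream.
The product is the template from position 11 through 53 (43 bp).

5'-TGTATCCTGACGAACATCAACTCAGAGTTGTCCGAGCCATTCA-3'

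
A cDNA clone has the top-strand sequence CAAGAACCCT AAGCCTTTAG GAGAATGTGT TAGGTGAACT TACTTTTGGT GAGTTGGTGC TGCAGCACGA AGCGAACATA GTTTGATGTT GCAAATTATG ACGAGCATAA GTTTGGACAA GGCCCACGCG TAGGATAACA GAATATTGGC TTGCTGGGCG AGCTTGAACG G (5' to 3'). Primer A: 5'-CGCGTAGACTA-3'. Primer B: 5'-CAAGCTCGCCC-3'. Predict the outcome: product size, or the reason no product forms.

No product — primer A has no binding site in the template.

Primer A (CGCGTAGACTA) does not match the top strand, and its reverse complement TAGTCTACGCG does not match either.
With no annealing site for primer A, no amplification occurs.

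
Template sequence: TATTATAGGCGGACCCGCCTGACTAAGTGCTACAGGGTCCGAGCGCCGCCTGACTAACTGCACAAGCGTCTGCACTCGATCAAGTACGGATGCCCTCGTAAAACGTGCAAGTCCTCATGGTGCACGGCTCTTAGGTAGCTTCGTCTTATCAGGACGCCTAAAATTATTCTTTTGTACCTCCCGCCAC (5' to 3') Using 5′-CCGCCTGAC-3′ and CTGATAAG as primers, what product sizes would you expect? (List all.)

138 bp, 107 bp

The forward primer CCGCCTGAC matches the top strand at positions 15–23, 46–54.
The reverse primer's reverse complement is CTTATCAG, matching at positions 145–152.
Each forward site pairs with the reverse site to give a product ending at position 152: sizes 138, 107 bp.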